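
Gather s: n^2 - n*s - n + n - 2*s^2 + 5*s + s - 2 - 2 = n^2 - 2*s^2 + s*(6 - n) - 4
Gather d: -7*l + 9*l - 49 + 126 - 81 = 2*l - 4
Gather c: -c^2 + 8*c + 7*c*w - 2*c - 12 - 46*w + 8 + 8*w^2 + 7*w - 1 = -c^2 + c*(7*w + 6) + 8*w^2 - 39*w - 5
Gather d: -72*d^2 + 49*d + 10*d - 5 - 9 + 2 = -72*d^2 + 59*d - 12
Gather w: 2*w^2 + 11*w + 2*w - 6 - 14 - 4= 2*w^2 + 13*w - 24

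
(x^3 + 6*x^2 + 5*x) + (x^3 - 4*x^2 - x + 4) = 2*x^3 + 2*x^2 + 4*x + 4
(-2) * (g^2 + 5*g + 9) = -2*g^2 - 10*g - 18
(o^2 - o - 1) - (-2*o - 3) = o^2 + o + 2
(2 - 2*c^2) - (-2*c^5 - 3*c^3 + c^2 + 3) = 2*c^5 + 3*c^3 - 3*c^2 - 1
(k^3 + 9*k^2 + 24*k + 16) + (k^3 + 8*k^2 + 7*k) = 2*k^3 + 17*k^2 + 31*k + 16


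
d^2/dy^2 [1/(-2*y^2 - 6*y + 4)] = (y^2 + 3*y - (2*y + 3)^2 - 2)/(y^2 + 3*y - 2)^3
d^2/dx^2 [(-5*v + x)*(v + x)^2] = -6*v + 6*x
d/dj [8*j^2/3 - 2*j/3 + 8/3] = 16*j/3 - 2/3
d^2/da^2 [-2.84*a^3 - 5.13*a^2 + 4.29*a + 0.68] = -17.04*a - 10.26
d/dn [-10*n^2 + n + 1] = 1 - 20*n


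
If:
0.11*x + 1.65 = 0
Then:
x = -15.00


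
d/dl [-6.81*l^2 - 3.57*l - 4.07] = -13.62*l - 3.57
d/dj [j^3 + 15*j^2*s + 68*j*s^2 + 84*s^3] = 3*j^2 + 30*j*s + 68*s^2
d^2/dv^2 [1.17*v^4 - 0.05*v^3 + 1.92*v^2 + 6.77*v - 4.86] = 14.04*v^2 - 0.3*v + 3.84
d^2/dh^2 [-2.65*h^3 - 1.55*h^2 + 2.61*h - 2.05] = -15.9*h - 3.1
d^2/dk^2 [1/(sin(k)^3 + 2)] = 3*(-3*sin(k)^5 + 4*sin(k)^3 + 6*sin(k)^2 - 4)*sin(k)/(sin(k)^3 + 2)^3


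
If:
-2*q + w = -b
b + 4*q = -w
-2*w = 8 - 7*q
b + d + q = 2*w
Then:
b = 4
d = -12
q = 0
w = -4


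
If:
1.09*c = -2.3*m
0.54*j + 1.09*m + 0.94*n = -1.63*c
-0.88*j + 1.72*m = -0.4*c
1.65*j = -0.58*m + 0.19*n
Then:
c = 0.00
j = 0.00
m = 0.00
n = 0.00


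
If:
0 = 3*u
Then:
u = 0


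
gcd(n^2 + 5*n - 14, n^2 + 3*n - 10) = n - 2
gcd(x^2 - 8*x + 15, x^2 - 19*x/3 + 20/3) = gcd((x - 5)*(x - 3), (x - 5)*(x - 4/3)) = x - 5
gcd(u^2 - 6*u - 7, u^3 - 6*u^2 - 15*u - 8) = u + 1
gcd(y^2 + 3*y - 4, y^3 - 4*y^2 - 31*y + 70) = 1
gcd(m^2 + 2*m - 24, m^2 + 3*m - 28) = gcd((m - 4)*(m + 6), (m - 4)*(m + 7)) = m - 4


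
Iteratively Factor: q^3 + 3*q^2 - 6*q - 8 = (q - 2)*(q^2 + 5*q + 4) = (q - 2)*(q + 1)*(q + 4)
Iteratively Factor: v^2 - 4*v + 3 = (v - 3)*(v - 1)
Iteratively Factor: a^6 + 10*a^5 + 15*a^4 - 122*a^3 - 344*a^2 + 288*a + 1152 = (a - 3)*(a^5 + 13*a^4 + 54*a^3 + 40*a^2 - 224*a - 384) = (a - 3)*(a + 4)*(a^4 + 9*a^3 + 18*a^2 - 32*a - 96) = (a - 3)*(a + 4)^2*(a^3 + 5*a^2 - 2*a - 24) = (a - 3)*(a - 2)*(a + 4)^2*(a^2 + 7*a + 12) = (a - 3)*(a - 2)*(a + 3)*(a + 4)^2*(a + 4)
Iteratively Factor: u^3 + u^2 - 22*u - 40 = (u + 2)*(u^2 - u - 20) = (u - 5)*(u + 2)*(u + 4)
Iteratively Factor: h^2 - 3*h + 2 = (h - 1)*(h - 2)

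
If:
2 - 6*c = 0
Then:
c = 1/3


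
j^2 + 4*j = j*(j + 4)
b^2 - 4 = (b - 2)*(b + 2)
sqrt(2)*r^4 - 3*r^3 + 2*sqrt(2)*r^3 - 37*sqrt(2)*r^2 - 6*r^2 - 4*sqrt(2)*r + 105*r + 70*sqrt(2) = (r - 5)*(r + 7)*(r - 2*sqrt(2))*(sqrt(2)*r + 1)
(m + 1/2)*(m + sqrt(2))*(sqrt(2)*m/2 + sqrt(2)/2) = sqrt(2)*m^3/2 + m^2 + 3*sqrt(2)*m^2/4 + sqrt(2)*m/4 + 3*m/2 + 1/2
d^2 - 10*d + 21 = (d - 7)*(d - 3)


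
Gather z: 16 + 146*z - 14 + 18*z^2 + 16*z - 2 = 18*z^2 + 162*z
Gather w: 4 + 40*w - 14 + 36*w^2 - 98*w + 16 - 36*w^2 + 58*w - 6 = 0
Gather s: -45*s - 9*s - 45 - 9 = -54*s - 54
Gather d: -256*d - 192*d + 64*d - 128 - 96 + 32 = -384*d - 192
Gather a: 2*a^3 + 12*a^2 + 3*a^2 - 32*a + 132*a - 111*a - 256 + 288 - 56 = 2*a^3 + 15*a^2 - 11*a - 24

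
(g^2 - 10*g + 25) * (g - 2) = g^3 - 12*g^2 + 45*g - 50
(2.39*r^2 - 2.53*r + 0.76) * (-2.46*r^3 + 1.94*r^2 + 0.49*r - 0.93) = -5.8794*r^5 + 10.8604*r^4 - 5.6067*r^3 - 1.988*r^2 + 2.7253*r - 0.7068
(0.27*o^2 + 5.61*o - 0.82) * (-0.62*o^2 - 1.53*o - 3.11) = -0.1674*o^4 - 3.8913*o^3 - 8.9146*o^2 - 16.1925*o + 2.5502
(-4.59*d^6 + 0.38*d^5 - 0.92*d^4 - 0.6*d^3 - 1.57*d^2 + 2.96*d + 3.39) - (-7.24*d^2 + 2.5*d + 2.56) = -4.59*d^6 + 0.38*d^5 - 0.92*d^4 - 0.6*d^3 + 5.67*d^2 + 0.46*d + 0.83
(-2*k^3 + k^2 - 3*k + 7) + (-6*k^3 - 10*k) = -8*k^3 + k^2 - 13*k + 7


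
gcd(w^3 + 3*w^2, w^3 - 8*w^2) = w^2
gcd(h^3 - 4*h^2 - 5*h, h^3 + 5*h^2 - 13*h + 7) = 1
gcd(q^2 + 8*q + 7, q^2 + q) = q + 1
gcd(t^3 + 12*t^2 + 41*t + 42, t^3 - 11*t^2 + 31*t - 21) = 1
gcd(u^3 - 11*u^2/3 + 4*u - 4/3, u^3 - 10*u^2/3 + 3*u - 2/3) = u^2 - 3*u + 2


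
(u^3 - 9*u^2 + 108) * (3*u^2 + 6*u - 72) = 3*u^5 - 21*u^4 - 126*u^3 + 972*u^2 + 648*u - 7776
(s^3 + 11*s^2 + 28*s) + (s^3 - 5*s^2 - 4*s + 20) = 2*s^3 + 6*s^2 + 24*s + 20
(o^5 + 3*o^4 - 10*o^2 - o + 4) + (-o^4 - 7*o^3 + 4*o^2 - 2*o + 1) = o^5 + 2*o^4 - 7*o^3 - 6*o^2 - 3*o + 5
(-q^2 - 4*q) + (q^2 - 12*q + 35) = 35 - 16*q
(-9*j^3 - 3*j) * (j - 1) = -9*j^4 + 9*j^3 - 3*j^2 + 3*j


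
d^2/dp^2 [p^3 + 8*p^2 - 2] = 6*p + 16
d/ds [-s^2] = -2*s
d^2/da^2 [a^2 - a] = 2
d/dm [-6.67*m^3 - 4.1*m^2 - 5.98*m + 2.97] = -20.01*m^2 - 8.2*m - 5.98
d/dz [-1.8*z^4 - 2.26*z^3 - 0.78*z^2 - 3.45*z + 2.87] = -7.2*z^3 - 6.78*z^2 - 1.56*z - 3.45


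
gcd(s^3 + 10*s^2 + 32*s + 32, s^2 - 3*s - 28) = s + 4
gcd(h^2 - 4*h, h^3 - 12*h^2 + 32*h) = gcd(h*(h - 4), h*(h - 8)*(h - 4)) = h^2 - 4*h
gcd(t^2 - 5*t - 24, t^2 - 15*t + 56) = t - 8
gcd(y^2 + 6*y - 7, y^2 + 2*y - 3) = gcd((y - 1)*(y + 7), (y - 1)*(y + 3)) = y - 1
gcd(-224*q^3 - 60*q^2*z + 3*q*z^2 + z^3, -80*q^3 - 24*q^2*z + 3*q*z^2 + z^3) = 4*q + z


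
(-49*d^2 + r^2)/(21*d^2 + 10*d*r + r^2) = (-7*d + r)/(3*d + r)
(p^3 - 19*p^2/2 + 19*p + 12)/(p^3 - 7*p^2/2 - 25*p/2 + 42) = (2*p^2 - 11*p - 6)/(2*p^2 + p - 21)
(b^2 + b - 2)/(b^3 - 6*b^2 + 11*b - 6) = (b + 2)/(b^2 - 5*b + 6)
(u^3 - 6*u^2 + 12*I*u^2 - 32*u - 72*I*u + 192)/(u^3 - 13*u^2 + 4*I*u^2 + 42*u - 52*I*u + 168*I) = (u + 8*I)/(u - 7)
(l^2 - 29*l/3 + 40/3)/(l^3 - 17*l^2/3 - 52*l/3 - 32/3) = (3*l - 5)/(3*l^2 + 7*l + 4)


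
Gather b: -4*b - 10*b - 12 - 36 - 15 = -14*b - 63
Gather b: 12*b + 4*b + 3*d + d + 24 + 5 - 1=16*b + 4*d + 28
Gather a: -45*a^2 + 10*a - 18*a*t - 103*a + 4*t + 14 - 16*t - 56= -45*a^2 + a*(-18*t - 93) - 12*t - 42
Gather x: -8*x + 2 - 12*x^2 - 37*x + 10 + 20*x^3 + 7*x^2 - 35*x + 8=20*x^3 - 5*x^2 - 80*x + 20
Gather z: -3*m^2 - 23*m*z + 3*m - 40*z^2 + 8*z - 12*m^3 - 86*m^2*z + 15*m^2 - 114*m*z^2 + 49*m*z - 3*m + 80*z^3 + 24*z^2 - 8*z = -12*m^3 + 12*m^2 + 80*z^3 + z^2*(-114*m - 16) + z*(-86*m^2 + 26*m)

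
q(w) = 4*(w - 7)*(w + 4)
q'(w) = 8*w - 12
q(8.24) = 60.71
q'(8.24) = 53.92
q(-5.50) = 75.00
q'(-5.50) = -56.00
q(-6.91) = 161.91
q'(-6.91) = -67.28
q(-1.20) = -91.84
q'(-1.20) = -21.60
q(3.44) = -105.95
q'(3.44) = 15.52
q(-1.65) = -81.31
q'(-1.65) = -25.20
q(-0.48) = -105.32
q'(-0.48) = -15.84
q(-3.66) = -14.50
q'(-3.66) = -41.28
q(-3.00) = -40.00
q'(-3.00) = -36.00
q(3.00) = -112.00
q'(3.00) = 12.00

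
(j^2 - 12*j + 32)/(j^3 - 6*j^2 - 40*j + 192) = 1/(j + 6)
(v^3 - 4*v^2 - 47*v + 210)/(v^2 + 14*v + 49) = (v^2 - 11*v + 30)/(v + 7)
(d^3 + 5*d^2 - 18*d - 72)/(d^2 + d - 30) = (d^2 - d - 12)/(d - 5)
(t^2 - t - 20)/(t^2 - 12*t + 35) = (t + 4)/(t - 7)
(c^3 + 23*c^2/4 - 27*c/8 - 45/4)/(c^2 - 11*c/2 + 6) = (4*c^2 + 29*c + 30)/(4*(c - 4))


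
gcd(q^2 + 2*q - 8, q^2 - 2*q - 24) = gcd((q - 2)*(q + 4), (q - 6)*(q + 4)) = q + 4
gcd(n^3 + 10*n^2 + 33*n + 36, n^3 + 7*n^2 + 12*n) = n^2 + 7*n + 12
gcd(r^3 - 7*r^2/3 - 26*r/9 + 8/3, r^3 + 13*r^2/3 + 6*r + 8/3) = r + 4/3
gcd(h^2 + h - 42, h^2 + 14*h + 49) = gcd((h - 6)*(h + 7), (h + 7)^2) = h + 7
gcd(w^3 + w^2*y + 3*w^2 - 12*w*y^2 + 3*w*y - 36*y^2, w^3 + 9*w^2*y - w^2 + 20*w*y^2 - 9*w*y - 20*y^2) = w + 4*y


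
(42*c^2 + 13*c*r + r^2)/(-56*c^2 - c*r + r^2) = (6*c + r)/(-8*c + r)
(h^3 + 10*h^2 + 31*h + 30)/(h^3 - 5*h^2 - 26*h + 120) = (h^2 + 5*h + 6)/(h^2 - 10*h + 24)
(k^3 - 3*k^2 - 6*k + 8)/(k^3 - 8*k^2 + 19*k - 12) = (k + 2)/(k - 3)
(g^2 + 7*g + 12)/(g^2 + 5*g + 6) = (g + 4)/(g + 2)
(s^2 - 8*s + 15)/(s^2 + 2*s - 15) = (s - 5)/(s + 5)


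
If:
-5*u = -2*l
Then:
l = 5*u/2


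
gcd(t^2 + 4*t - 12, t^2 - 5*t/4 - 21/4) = 1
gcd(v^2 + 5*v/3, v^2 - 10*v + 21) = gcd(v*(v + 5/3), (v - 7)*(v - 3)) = 1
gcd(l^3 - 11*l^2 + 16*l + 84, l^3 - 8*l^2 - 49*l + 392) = l - 7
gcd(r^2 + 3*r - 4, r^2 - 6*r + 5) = r - 1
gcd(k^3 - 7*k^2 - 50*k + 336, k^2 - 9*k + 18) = k - 6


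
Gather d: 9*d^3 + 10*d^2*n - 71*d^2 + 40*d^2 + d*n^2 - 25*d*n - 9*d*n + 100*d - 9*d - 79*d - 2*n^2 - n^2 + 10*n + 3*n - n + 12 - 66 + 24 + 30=9*d^3 + d^2*(10*n - 31) + d*(n^2 - 34*n + 12) - 3*n^2 + 12*n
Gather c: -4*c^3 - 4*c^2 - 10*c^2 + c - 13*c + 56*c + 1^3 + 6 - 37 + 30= -4*c^3 - 14*c^2 + 44*c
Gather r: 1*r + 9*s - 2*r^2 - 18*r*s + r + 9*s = -2*r^2 + r*(2 - 18*s) + 18*s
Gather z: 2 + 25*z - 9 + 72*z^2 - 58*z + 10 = 72*z^2 - 33*z + 3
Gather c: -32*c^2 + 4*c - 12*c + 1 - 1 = -32*c^2 - 8*c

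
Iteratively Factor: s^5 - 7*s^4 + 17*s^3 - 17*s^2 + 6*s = (s - 2)*(s^4 - 5*s^3 + 7*s^2 - 3*s) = (s - 2)*(s - 1)*(s^3 - 4*s^2 + 3*s) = (s - 2)*(s - 1)^2*(s^2 - 3*s) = (s - 3)*(s - 2)*(s - 1)^2*(s)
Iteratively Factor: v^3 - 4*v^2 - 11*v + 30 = (v - 2)*(v^2 - 2*v - 15) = (v - 5)*(v - 2)*(v + 3)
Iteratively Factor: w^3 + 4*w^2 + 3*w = (w + 3)*(w^2 + w) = w*(w + 3)*(w + 1)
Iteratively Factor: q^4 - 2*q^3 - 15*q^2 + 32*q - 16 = (q - 4)*(q^3 + 2*q^2 - 7*q + 4) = (q - 4)*(q + 4)*(q^2 - 2*q + 1) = (q - 4)*(q - 1)*(q + 4)*(q - 1)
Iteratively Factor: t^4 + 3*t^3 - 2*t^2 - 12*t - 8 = (t + 2)*(t^3 + t^2 - 4*t - 4) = (t + 1)*(t + 2)*(t^2 - 4) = (t - 2)*(t + 1)*(t + 2)*(t + 2)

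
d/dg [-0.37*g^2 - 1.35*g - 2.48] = -0.74*g - 1.35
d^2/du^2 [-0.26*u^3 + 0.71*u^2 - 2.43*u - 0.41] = 1.42 - 1.56*u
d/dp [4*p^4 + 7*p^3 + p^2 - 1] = p*(16*p^2 + 21*p + 2)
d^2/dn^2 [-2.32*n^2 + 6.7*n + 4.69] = -4.64000000000000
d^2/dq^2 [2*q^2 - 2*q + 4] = 4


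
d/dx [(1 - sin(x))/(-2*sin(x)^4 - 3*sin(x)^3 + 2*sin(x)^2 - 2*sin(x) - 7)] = (-6*sin(x)^4 + 2*sin(x)^3 + 11*sin(x)^2 - 4*sin(x) + 9)*cos(x)/(2*sin(x)^4 + 3*sin(x)^3 - 2*sin(x)^2 + 2*sin(x) + 7)^2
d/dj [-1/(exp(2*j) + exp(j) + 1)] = (2*exp(j) + 1)*exp(j)/(exp(2*j) + exp(j) + 1)^2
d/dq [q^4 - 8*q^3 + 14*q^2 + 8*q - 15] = 4*q^3 - 24*q^2 + 28*q + 8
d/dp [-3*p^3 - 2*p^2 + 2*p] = -9*p^2 - 4*p + 2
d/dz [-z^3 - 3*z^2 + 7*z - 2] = -3*z^2 - 6*z + 7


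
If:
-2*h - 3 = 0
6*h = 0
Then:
No Solution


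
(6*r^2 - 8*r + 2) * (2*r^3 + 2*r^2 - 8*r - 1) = 12*r^5 - 4*r^4 - 60*r^3 + 62*r^2 - 8*r - 2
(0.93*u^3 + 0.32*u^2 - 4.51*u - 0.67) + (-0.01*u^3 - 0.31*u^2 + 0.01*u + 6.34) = 0.92*u^3 + 0.01*u^2 - 4.5*u + 5.67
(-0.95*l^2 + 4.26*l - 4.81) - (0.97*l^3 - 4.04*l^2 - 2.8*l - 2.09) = -0.97*l^3 + 3.09*l^2 + 7.06*l - 2.72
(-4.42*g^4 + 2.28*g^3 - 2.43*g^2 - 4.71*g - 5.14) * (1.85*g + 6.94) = -8.177*g^5 - 26.4568*g^4 + 11.3277*g^3 - 25.5777*g^2 - 42.1964*g - 35.6716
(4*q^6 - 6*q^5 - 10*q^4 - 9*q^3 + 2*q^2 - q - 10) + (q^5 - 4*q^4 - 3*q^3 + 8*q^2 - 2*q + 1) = 4*q^6 - 5*q^5 - 14*q^4 - 12*q^3 + 10*q^2 - 3*q - 9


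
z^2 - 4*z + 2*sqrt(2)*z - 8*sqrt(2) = (z - 4)*(z + 2*sqrt(2))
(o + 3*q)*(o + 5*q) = o^2 + 8*o*q + 15*q^2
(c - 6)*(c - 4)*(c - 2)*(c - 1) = c^4 - 13*c^3 + 56*c^2 - 92*c + 48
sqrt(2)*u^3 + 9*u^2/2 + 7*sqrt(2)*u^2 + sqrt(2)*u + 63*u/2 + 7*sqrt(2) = (u + 7)*(u + 2*sqrt(2))*(sqrt(2)*u + 1/2)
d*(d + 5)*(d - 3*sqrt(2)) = d^3 - 3*sqrt(2)*d^2 + 5*d^2 - 15*sqrt(2)*d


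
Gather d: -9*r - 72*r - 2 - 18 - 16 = -81*r - 36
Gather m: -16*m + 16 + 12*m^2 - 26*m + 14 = 12*m^2 - 42*m + 30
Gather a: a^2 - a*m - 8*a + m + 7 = a^2 + a*(-m - 8) + m + 7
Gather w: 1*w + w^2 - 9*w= w^2 - 8*w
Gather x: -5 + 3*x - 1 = 3*x - 6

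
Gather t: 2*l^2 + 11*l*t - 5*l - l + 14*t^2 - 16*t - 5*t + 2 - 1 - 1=2*l^2 - 6*l + 14*t^2 + t*(11*l - 21)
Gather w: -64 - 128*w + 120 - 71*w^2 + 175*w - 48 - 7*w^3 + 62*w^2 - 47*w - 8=-7*w^3 - 9*w^2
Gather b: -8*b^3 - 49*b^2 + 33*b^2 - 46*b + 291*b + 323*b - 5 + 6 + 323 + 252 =-8*b^3 - 16*b^2 + 568*b + 576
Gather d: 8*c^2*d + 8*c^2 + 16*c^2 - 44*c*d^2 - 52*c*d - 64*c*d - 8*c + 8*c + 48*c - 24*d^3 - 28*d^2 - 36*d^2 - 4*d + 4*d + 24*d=24*c^2 + 48*c - 24*d^3 + d^2*(-44*c - 64) + d*(8*c^2 - 116*c + 24)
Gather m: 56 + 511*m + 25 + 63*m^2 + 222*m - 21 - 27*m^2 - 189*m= 36*m^2 + 544*m + 60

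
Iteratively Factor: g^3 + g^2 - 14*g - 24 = (g - 4)*(g^2 + 5*g + 6) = (g - 4)*(g + 2)*(g + 3)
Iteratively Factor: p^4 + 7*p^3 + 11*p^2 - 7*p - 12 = (p - 1)*(p^3 + 8*p^2 + 19*p + 12) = (p - 1)*(p + 3)*(p^2 + 5*p + 4) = (p - 1)*(p + 3)*(p + 4)*(p + 1)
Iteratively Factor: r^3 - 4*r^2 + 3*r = (r)*(r^2 - 4*r + 3) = r*(r - 1)*(r - 3)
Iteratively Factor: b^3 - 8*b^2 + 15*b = (b)*(b^2 - 8*b + 15) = b*(b - 5)*(b - 3)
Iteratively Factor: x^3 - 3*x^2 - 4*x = (x + 1)*(x^2 - 4*x) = (x - 4)*(x + 1)*(x)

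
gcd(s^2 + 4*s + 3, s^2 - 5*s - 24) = s + 3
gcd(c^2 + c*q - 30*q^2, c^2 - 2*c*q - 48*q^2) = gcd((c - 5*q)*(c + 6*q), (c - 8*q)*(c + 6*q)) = c + 6*q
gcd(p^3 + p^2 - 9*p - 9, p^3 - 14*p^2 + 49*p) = 1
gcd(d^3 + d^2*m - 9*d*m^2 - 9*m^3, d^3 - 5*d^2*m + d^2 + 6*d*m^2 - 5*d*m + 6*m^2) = d - 3*m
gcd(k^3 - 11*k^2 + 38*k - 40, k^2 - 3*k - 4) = k - 4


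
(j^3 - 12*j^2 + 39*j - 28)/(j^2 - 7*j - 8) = (-j^3 + 12*j^2 - 39*j + 28)/(-j^2 + 7*j + 8)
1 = 1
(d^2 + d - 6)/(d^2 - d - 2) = (d + 3)/(d + 1)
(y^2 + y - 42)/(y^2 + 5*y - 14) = (y - 6)/(y - 2)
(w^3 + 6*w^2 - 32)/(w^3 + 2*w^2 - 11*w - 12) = (w^2 + 2*w - 8)/(w^2 - 2*w - 3)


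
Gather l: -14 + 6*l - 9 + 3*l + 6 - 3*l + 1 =6*l - 16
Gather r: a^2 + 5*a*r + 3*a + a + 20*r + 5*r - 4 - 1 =a^2 + 4*a + r*(5*a + 25) - 5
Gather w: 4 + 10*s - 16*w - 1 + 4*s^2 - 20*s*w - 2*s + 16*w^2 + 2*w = 4*s^2 + 8*s + 16*w^2 + w*(-20*s - 14) + 3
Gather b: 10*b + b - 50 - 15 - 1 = 11*b - 66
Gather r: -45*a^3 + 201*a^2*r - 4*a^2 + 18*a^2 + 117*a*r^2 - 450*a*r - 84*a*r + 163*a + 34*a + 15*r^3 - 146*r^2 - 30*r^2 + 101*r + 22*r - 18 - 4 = -45*a^3 + 14*a^2 + 197*a + 15*r^3 + r^2*(117*a - 176) + r*(201*a^2 - 534*a + 123) - 22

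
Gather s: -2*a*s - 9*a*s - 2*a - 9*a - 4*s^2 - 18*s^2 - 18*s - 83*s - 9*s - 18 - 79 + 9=-11*a - 22*s^2 + s*(-11*a - 110) - 88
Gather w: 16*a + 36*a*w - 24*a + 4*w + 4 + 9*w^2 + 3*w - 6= -8*a + 9*w^2 + w*(36*a + 7) - 2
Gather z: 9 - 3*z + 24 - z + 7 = 40 - 4*z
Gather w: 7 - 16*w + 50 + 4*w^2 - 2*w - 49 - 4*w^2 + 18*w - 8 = 0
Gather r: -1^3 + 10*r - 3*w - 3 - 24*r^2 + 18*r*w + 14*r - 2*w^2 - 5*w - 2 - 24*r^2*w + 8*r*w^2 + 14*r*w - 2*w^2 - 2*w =r^2*(-24*w - 24) + r*(8*w^2 + 32*w + 24) - 4*w^2 - 10*w - 6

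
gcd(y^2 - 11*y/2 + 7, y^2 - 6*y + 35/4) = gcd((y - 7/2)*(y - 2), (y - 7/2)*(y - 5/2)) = y - 7/2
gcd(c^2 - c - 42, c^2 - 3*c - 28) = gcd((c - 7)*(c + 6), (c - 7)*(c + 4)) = c - 7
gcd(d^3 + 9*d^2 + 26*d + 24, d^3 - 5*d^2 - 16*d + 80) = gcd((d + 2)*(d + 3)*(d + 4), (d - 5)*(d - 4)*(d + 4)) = d + 4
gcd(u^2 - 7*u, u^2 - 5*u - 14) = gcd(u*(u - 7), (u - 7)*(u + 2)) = u - 7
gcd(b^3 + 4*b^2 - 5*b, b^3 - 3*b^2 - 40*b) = b^2 + 5*b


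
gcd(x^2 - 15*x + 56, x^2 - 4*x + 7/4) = 1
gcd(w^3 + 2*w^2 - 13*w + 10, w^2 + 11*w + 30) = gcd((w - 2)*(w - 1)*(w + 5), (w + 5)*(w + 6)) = w + 5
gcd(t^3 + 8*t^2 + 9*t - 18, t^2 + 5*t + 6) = t + 3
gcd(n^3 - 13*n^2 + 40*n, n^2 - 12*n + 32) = n - 8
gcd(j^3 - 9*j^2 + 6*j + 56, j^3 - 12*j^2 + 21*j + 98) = j^2 - 5*j - 14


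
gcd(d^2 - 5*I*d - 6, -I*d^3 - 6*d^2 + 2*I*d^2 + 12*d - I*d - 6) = 1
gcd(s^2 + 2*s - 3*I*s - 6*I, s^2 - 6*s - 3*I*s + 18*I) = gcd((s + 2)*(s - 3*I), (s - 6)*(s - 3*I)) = s - 3*I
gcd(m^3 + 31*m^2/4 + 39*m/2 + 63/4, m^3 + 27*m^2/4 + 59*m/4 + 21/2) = m^2 + 19*m/4 + 21/4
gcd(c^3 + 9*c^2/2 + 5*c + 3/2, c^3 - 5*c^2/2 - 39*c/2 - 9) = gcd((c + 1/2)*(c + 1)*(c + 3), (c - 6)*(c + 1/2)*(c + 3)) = c^2 + 7*c/2 + 3/2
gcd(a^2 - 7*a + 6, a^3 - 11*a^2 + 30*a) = a - 6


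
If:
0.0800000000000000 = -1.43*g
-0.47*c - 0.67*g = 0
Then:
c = 0.08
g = -0.06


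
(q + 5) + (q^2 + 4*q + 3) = q^2 + 5*q + 8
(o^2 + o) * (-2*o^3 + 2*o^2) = -2*o^5 + 2*o^3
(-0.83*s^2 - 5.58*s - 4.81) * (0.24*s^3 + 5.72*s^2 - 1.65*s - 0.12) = -0.1992*s^5 - 6.0868*s^4 - 31.7025*s^3 - 18.2066*s^2 + 8.6061*s + 0.5772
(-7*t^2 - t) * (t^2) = -7*t^4 - t^3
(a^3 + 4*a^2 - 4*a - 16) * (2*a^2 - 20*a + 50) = 2*a^5 - 12*a^4 - 38*a^3 + 248*a^2 + 120*a - 800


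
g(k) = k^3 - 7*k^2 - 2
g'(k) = 3*k^2 - 14*k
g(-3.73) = -151.29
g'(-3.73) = 93.96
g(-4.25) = -205.20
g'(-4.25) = 113.69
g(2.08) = -23.29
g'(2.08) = -16.14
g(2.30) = -26.86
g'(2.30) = -16.33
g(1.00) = -8.00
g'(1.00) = -11.00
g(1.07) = -8.79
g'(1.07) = -11.55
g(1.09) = -9.02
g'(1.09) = -11.70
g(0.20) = -2.27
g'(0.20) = -2.68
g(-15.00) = -4952.00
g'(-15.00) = 885.00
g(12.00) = 718.00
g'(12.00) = 264.00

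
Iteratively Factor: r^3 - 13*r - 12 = (r - 4)*(r^2 + 4*r + 3) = (r - 4)*(r + 3)*(r + 1)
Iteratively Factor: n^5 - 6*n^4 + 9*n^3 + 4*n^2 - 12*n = (n + 1)*(n^4 - 7*n^3 + 16*n^2 - 12*n) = (n - 3)*(n + 1)*(n^3 - 4*n^2 + 4*n) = (n - 3)*(n - 2)*(n + 1)*(n^2 - 2*n) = (n - 3)*(n - 2)^2*(n + 1)*(n)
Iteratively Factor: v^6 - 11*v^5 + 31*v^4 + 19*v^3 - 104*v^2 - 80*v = (v - 5)*(v^5 - 6*v^4 + v^3 + 24*v^2 + 16*v) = (v - 5)*(v + 1)*(v^4 - 7*v^3 + 8*v^2 + 16*v) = v*(v - 5)*(v + 1)*(v^3 - 7*v^2 + 8*v + 16) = v*(v - 5)*(v - 4)*(v + 1)*(v^2 - 3*v - 4) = v*(v - 5)*(v - 4)^2*(v + 1)*(v + 1)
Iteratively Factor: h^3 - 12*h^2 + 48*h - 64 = (h - 4)*(h^2 - 8*h + 16) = (h - 4)^2*(h - 4)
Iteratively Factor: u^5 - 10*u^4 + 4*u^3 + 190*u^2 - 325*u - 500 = (u + 4)*(u^4 - 14*u^3 + 60*u^2 - 50*u - 125) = (u - 5)*(u + 4)*(u^3 - 9*u^2 + 15*u + 25) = (u - 5)^2*(u + 4)*(u^2 - 4*u - 5) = (u - 5)^3*(u + 4)*(u + 1)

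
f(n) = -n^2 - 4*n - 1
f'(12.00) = -28.00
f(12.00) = -193.00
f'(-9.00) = 14.00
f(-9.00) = -46.00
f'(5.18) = -14.36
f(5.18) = -48.55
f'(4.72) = -13.44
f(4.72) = -42.16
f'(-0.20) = -3.60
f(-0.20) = -0.24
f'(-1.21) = -1.58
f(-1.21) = 2.38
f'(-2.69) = 1.38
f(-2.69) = 2.52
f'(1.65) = -7.30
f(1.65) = -10.32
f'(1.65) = -7.30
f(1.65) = -10.32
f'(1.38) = -6.76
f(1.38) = -8.42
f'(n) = -2*n - 4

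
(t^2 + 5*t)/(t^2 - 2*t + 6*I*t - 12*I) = t*(t + 5)/(t^2 - 2*t + 6*I*t - 12*I)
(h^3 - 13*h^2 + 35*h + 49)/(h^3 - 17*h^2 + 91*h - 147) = (h + 1)/(h - 3)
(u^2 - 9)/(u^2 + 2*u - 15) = (u + 3)/(u + 5)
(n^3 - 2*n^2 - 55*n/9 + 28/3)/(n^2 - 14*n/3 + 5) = (9*n^2 + 9*n - 28)/(3*(3*n - 5))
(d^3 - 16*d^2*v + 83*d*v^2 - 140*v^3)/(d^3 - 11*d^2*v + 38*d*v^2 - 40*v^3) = (-d + 7*v)/(-d + 2*v)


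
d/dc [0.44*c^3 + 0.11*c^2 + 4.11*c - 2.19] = 1.32*c^2 + 0.22*c + 4.11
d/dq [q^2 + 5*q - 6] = 2*q + 5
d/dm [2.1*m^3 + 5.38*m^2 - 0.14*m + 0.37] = 6.3*m^2 + 10.76*m - 0.14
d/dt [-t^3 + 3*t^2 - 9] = 3*t*(2 - t)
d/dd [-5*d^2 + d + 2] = 1 - 10*d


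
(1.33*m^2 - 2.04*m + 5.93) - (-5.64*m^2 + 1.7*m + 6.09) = 6.97*m^2 - 3.74*m - 0.16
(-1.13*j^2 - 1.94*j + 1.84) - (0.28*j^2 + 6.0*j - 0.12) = -1.41*j^2 - 7.94*j + 1.96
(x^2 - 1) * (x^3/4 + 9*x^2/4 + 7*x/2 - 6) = x^5/4 + 9*x^4/4 + 13*x^3/4 - 33*x^2/4 - 7*x/2 + 6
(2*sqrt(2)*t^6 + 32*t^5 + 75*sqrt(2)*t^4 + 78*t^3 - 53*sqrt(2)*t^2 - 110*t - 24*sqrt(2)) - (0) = 2*sqrt(2)*t^6 + 32*t^5 + 75*sqrt(2)*t^4 + 78*t^3 - 53*sqrt(2)*t^2 - 110*t - 24*sqrt(2)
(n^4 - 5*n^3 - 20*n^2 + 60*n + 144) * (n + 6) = n^5 + n^4 - 50*n^3 - 60*n^2 + 504*n + 864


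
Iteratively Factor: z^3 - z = (z)*(z^2 - 1) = z*(z + 1)*(z - 1)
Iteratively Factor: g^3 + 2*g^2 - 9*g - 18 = (g + 3)*(g^2 - g - 6) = (g + 2)*(g + 3)*(g - 3)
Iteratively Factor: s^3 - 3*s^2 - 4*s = (s + 1)*(s^2 - 4*s) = s*(s + 1)*(s - 4)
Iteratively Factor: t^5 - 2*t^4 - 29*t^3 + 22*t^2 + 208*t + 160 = (t + 2)*(t^4 - 4*t^3 - 21*t^2 + 64*t + 80) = (t + 1)*(t + 2)*(t^3 - 5*t^2 - 16*t + 80) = (t + 1)*(t + 2)*(t + 4)*(t^2 - 9*t + 20) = (t - 4)*(t + 1)*(t + 2)*(t + 4)*(t - 5)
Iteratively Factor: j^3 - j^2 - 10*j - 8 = (j - 4)*(j^2 + 3*j + 2) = (j - 4)*(j + 2)*(j + 1)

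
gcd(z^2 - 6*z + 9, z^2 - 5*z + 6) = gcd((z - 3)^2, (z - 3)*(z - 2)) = z - 3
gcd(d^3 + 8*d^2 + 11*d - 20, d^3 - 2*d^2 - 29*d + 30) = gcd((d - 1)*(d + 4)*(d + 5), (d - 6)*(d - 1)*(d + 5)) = d^2 + 4*d - 5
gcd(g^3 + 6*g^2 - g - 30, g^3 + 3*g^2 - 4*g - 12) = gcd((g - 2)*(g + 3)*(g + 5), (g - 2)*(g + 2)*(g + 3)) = g^2 + g - 6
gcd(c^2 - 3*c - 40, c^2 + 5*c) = c + 5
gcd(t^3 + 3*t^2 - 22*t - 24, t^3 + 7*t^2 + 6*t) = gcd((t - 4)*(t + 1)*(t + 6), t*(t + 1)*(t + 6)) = t^2 + 7*t + 6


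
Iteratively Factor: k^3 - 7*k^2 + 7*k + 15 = (k - 3)*(k^2 - 4*k - 5) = (k - 3)*(k + 1)*(k - 5)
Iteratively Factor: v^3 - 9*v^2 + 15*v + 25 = (v - 5)*(v^2 - 4*v - 5) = (v - 5)*(v + 1)*(v - 5)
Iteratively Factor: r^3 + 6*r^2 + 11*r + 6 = (r + 2)*(r^2 + 4*r + 3) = (r + 1)*(r + 2)*(r + 3)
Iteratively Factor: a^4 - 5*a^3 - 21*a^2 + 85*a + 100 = (a - 5)*(a^3 - 21*a - 20) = (a - 5)*(a + 4)*(a^2 - 4*a - 5) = (a - 5)^2*(a + 4)*(a + 1)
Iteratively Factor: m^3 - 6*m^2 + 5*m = (m - 5)*(m^2 - m) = m*(m - 5)*(m - 1)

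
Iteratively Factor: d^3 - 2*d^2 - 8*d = (d)*(d^2 - 2*d - 8) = d*(d + 2)*(d - 4)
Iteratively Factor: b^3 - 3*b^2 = (b)*(b^2 - 3*b) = b*(b - 3)*(b)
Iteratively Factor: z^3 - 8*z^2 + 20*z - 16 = (z - 2)*(z^2 - 6*z + 8) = (z - 4)*(z - 2)*(z - 2)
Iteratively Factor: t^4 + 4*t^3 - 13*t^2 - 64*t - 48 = (t + 4)*(t^3 - 13*t - 12) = (t + 3)*(t + 4)*(t^2 - 3*t - 4) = (t + 1)*(t + 3)*(t + 4)*(t - 4)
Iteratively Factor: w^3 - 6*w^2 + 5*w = (w)*(w^2 - 6*w + 5) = w*(w - 5)*(w - 1)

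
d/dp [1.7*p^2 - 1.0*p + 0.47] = 3.4*p - 1.0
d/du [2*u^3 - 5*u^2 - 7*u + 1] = 6*u^2 - 10*u - 7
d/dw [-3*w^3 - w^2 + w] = -9*w^2 - 2*w + 1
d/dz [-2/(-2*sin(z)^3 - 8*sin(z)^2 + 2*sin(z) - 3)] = 4*(-16*sin(2*z) + cos(z) + 3*cos(3*z))/(-sin(z) - sin(3*z) - 8*cos(2*z) + 14)^2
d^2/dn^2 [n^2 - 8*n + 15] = 2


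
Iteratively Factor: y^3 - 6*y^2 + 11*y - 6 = (y - 1)*(y^2 - 5*y + 6) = (y - 2)*(y - 1)*(y - 3)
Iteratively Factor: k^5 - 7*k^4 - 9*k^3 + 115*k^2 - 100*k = (k - 1)*(k^4 - 6*k^3 - 15*k^2 + 100*k) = (k - 1)*(k + 4)*(k^3 - 10*k^2 + 25*k) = (k - 5)*(k - 1)*(k + 4)*(k^2 - 5*k) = k*(k - 5)*(k - 1)*(k + 4)*(k - 5)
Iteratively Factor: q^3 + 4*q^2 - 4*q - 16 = (q + 2)*(q^2 + 2*q - 8) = (q + 2)*(q + 4)*(q - 2)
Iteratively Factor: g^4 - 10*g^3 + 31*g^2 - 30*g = (g)*(g^3 - 10*g^2 + 31*g - 30) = g*(g - 5)*(g^2 - 5*g + 6) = g*(g - 5)*(g - 2)*(g - 3)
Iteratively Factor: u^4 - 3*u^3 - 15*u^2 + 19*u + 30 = (u + 3)*(u^3 - 6*u^2 + 3*u + 10) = (u - 5)*(u + 3)*(u^2 - u - 2) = (u - 5)*(u + 1)*(u + 3)*(u - 2)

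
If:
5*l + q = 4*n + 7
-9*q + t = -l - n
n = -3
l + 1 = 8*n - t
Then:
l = -17/45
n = -3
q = -28/9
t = -1108/45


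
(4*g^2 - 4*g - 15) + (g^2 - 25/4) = 5*g^2 - 4*g - 85/4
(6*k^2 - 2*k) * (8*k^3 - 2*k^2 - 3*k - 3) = 48*k^5 - 28*k^4 - 14*k^3 - 12*k^2 + 6*k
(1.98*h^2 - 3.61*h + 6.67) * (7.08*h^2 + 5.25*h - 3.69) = 14.0184*h^4 - 15.1638*h^3 + 20.9649*h^2 + 48.3384*h - 24.6123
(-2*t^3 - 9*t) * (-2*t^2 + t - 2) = 4*t^5 - 2*t^4 + 22*t^3 - 9*t^2 + 18*t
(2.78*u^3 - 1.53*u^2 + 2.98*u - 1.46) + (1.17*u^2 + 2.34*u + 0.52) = 2.78*u^3 - 0.36*u^2 + 5.32*u - 0.94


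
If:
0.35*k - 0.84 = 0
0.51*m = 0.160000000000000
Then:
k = 2.40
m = 0.31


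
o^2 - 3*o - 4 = (o - 4)*(o + 1)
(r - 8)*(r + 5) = r^2 - 3*r - 40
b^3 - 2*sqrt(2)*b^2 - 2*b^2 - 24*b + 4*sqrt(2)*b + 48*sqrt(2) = (b - 6)*(b + 4)*(b - 2*sqrt(2))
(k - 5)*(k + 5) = k^2 - 25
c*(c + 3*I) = c^2 + 3*I*c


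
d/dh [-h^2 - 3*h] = -2*h - 3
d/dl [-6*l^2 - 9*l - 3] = -12*l - 9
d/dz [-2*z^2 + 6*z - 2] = 6 - 4*z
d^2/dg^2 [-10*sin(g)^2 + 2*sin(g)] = -2*sin(g) - 20*cos(2*g)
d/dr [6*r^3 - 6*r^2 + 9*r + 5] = 18*r^2 - 12*r + 9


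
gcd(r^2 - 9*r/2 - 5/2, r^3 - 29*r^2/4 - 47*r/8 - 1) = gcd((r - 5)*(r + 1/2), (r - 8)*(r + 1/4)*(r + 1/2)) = r + 1/2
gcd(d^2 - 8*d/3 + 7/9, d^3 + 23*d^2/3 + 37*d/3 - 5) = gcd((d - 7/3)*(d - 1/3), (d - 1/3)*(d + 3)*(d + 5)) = d - 1/3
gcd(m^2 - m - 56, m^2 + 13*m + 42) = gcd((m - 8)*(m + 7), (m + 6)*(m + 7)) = m + 7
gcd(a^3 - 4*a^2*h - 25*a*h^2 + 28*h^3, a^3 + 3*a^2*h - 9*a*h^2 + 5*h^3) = a - h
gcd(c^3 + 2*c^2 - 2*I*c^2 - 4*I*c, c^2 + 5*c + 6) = c + 2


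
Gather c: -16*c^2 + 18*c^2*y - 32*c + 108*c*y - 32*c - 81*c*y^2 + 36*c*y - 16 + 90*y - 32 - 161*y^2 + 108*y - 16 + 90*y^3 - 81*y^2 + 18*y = c^2*(18*y - 16) + c*(-81*y^2 + 144*y - 64) + 90*y^3 - 242*y^2 + 216*y - 64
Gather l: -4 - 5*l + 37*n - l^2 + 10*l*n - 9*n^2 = -l^2 + l*(10*n - 5) - 9*n^2 + 37*n - 4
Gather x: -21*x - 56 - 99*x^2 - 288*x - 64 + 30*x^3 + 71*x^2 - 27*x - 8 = 30*x^3 - 28*x^2 - 336*x - 128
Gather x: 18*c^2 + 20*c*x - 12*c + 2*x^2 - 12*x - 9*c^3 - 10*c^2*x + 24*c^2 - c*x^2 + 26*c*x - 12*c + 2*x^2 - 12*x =-9*c^3 + 42*c^2 - 24*c + x^2*(4 - c) + x*(-10*c^2 + 46*c - 24)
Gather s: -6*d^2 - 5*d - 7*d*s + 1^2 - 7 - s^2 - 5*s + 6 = -6*d^2 - 5*d - s^2 + s*(-7*d - 5)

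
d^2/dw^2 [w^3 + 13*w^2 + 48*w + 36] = 6*w + 26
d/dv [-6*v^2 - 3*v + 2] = -12*v - 3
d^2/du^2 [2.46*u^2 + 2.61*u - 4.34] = 4.92000000000000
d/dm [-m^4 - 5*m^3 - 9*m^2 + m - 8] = -4*m^3 - 15*m^2 - 18*m + 1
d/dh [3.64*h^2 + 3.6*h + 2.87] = 7.28*h + 3.6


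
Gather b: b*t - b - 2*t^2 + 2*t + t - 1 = b*(t - 1) - 2*t^2 + 3*t - 1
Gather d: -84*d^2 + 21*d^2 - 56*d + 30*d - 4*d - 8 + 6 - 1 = -63*d^2 - 30*d - 3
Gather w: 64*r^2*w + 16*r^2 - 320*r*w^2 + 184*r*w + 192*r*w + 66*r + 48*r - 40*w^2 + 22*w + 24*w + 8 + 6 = 16*r^2 + 114*r + w^2*(-320*r - 40) + w*(64*r^2 + 376*r + 46) + 14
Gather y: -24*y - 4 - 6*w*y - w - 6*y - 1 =-w + y*(-6*w - 30) - 5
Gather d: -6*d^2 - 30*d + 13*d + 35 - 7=-6*d^2 - 17*d + 28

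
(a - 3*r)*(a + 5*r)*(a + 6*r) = a^3 + 8*a^2*r - 3*a*r^2 - 90*r^3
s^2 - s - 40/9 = (s - 8/3)*(s + 5/3)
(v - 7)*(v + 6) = v^2 - v - 42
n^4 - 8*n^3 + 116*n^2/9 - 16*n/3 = n*(n - 6)*(n - 4/3)*(n - 2/3)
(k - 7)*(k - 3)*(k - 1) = k^3 - 11*k^2 + 31*k - 21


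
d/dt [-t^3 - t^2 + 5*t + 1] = -3*t^2 - 2*t + 5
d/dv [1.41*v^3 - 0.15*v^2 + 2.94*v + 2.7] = 4.23*v^2 - 0.3*v + 2.94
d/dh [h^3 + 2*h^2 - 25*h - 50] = 3*h^2 + 4*h - 25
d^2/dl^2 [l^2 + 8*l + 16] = 2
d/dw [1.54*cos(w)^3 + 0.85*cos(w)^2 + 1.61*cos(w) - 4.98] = (4.62*sin(w)^2 - 1.7*cos(w) - 6.23)*sin(w)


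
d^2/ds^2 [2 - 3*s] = 0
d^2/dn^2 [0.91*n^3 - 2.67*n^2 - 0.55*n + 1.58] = 5.46*n - 5.34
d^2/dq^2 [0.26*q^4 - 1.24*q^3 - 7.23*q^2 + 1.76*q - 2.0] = 3.12*q^2 - 7.44*q - 14.46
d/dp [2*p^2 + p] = 4*p + 1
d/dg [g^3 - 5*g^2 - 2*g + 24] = 3*g^2 - 10*g - 2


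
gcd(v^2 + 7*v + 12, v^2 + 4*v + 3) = v + 3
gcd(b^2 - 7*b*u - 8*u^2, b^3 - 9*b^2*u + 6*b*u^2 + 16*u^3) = -b^2 + 7*b*u + 8*u^2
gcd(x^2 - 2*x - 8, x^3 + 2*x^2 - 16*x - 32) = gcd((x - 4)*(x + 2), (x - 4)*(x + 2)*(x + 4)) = x^2 - 2*x - 8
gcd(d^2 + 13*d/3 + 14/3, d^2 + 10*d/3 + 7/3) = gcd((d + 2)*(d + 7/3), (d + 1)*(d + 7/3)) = d + 7/3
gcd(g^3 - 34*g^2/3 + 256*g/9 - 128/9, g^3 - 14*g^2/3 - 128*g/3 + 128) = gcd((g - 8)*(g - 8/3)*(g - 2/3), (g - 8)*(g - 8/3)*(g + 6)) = g^2 - 32*g/3 + 64/3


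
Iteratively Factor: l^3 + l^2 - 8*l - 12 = (l + 2)*(l^2 - l - 6) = (l - 3)*(l + 2)*(l + 2)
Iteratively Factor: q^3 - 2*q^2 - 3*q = (q - 3)*(q^2 + q) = q*(q - 3)*(q + 1)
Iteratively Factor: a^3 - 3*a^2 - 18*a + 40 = (a - 5)*(a^2 + 2*a - 8) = (a - 5)*(a + 4)*(a - 2)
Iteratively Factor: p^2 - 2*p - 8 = (p + 2)*(p - 4)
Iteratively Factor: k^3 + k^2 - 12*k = (k - 3)*(k^2 + 4*k) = (k - 3)*(k + 4)*(k)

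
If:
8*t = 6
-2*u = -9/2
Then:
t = 3/4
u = 9/4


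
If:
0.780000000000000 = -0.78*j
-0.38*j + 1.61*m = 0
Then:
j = -1.00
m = -0.24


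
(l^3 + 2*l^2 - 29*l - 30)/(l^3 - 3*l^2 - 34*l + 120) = (l + 1)/(l - 4)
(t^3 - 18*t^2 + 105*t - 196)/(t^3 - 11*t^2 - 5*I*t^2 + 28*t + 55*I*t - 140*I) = (t - 7)/(t - 5*I)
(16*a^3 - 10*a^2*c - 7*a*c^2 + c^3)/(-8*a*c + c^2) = -2*a^2/c + a + c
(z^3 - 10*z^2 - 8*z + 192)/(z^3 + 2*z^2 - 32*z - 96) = (z - 8)/(z + 4)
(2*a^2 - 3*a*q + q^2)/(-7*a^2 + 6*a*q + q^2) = (-2*a + q)/(7*a + q)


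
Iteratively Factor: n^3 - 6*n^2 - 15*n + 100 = (n - 5)*(n^2 - n - 20) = (n - 5)^2*(n + 4)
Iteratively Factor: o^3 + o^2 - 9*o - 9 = (o + 3)*(o^2 - 2*o - 3) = (o + 1)*(o + 3)*(o - 3)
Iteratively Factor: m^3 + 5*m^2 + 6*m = (m)*(m^2 + 5*m + 6) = m*(m + 3)*(m + 2)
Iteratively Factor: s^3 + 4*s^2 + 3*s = (s + 1)*(s^2 + 3*s) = (s + 1)*(s + 3)*(s)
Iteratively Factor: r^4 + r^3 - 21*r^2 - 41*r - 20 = (r + 4)*(r^3 - 3*r^2 - 9*r - 5) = (r + 1)*(r + 4)*(r^2 - 4*r - 5) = (r - 5)*(r + 1)*(r + 4)*(r + 1)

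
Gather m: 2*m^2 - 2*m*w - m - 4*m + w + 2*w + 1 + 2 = 2*m^2 + m*(-2*w - 5) + 3*w + 3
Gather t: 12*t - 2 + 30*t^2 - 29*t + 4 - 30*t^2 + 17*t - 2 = 0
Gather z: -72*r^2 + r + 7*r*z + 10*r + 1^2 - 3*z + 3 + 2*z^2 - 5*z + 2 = -72*r^2 + 11*r + 2*z^2 + z*(7*r - 8) + 6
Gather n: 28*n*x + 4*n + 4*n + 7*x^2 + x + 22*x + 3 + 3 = n*(28*x + 8) + 7*x^2 + 23*x + 6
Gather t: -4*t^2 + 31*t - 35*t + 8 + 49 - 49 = -4*t^2 - 4*t + 8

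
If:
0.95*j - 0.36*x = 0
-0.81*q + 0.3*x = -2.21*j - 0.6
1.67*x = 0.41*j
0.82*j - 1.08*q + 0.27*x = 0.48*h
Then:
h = -1.67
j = 0.00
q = 0.74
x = 0.00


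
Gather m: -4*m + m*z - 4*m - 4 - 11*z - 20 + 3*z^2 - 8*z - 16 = m*(z - 8) + 3*z^2 - 19*z - 40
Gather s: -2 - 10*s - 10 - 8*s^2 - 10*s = -8*s^2 - 20*s - 12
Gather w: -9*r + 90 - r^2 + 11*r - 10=-r^2 + 2*r + 80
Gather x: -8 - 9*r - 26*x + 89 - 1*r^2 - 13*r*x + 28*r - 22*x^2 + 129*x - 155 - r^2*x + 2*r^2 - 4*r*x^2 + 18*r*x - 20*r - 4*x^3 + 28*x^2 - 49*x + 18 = r^2 - r - 4*x^3 + x^2*(6 - 4*r) + x*(-r^2 + 5*r + 54) - 56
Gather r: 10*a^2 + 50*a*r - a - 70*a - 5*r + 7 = 10*a^2 - 71*a + r*(50*a - 5) + 7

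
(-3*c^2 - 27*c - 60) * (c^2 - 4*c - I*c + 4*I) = -3*c^4 - 15*c^3 + 3*I*c^3 + 48*c^2 + 15*I*c^2 + 240*c - 48*I*c - 240*I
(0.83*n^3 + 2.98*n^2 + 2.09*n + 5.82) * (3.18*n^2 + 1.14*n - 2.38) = 2.6394*n^5 + 10.4226*n^4 + 8.068*n^3 + 13.7978*n^2 + 1.6606*n - 13.8516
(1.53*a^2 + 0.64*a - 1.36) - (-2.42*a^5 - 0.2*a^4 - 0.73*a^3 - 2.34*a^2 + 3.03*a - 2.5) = 2.42*a^5 + 0.2*a^4 + 0.73*a^3 + 3.87*a^2 - 2.39*a + 1.14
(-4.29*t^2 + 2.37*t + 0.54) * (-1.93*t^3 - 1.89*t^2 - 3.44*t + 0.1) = 8.2797*t^5 + 3.534*t^4 + 9.2361*t^3 - 9.6024*t^2 - 1.6206*t + 0.054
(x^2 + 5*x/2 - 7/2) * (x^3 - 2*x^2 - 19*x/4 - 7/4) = x^5 + x^4/2 - 53*x^3/4 - 53*x^2/8 + 49*x/4 + 49/8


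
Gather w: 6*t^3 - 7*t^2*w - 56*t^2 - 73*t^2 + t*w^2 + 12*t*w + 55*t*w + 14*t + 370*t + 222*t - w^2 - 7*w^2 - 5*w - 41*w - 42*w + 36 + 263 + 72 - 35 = 6*t^3 - 129*t^2 + 606*t + w^2*(t - 8) + w*(-7*t^2 + 67*t - 88) + 336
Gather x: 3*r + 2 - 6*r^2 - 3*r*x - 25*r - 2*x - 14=-6*r^2 - 22*r + x*(-3*r - 2) - 12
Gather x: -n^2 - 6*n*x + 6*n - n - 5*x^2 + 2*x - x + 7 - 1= -n^2 + 5*n - 5*x^2 + x*(1 - 6*n) + 6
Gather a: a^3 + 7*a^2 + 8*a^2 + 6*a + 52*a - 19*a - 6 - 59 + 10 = a^3 + 15*a^2 + 39*a - 55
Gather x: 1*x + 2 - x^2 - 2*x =-x^2 - x + 2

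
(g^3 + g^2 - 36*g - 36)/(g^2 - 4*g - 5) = (g^2 - 36)/(g - 5)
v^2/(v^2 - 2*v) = v/(v - 2)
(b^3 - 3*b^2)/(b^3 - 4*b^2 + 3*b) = b/(b - 1)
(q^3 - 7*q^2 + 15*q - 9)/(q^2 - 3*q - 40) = (-q^3 + 7*q^2 - 15*q + 9)/(-q^2 + 3*q + 40)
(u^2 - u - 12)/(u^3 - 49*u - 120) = (u - 4)/(u^2 - 3*u - 40)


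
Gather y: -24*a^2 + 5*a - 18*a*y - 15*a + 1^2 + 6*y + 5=-24*a^2 - 10*a + y*(6 - 18*a) + 6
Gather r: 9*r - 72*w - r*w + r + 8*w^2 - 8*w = r*(10 - w) + 8*w^2 - 80*w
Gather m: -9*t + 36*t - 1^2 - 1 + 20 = 27*t + 18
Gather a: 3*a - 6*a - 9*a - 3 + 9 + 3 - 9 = -12*a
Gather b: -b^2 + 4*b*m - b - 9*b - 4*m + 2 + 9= -b^2 + b*(4*m - 10) - 4*m + 11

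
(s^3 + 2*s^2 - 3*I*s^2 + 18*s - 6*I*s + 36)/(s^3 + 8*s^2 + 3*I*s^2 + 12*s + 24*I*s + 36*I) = (s - 6*I)/(s + 6)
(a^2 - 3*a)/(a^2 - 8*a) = (a - 3)/(a - 8)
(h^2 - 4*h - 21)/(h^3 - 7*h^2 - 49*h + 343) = (h + 3)/(h^2 - 49)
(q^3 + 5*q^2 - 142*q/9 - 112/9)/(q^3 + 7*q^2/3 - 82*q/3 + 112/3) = (q + 2/3)/(q - 2)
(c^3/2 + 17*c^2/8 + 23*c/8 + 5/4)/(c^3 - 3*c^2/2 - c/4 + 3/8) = (4*c^3 + 17*c^2 + 23*c + 10)/(8*c^3 - 12*c^2 - 2*c + 3)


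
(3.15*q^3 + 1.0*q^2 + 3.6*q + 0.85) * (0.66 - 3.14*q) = -9.891*q^4 - 1.061*q^3 - 10.644*q^2 - 0.293*q + 0.561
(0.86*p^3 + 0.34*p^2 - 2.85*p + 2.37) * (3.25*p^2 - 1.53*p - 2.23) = 2.795*p^5 - 0.2108*p^4 - 11.7005*p^3 + 11.3048*p^2 + 2.7294*p - 5.2851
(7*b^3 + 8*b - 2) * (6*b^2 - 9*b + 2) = 42*b^5 - 63*b^4 + 62*b^3 - 84*b^2 + 34*b - 4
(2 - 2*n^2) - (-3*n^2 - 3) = n^2 + 5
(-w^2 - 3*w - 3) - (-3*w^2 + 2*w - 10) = 2*w^2 - 5*w + 7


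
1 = 1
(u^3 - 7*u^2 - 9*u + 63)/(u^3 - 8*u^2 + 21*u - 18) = (u^2 - 4*u - 21)/(u^2 - 5*u + 6)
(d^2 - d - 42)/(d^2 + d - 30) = (d - 7)/(d - 5)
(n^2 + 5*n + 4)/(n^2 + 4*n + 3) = (n + 4)/(n + 3)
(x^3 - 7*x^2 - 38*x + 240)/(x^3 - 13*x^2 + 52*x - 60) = (x^2 - 2*x - 48)/(x^2 - 8*x + 12)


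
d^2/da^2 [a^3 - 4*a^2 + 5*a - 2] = 6*a - 8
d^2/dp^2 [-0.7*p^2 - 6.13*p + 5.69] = -1.40000000000000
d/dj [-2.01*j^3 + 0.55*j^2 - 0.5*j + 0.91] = -6.03*j^2 + 1.1*j - 0.5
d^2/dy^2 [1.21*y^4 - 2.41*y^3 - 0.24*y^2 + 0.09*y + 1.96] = 14.52*y^2 - 14.46*y - 0.48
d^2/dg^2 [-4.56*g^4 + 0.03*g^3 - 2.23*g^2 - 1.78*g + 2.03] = -54.72*g^2 + 0.18*g - 4.46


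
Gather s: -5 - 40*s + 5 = -40*s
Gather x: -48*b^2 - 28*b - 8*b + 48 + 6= -48*b^2 - 36*b + 54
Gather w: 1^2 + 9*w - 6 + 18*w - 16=27*w - 21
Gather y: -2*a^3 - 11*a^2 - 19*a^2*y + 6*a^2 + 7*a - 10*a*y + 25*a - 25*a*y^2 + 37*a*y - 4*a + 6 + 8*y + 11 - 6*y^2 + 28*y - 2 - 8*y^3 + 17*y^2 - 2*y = -2*a^3 - 5*a^2 + 28*a - 8*y^3 + y^2*(11 - 25*a) + y*(-19*a^2 + 27*a + 34) + 15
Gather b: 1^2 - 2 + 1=0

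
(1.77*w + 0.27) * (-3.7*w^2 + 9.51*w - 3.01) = -6.549*w^3 + 15.8337*w^2 - 2.76*w - 0.8127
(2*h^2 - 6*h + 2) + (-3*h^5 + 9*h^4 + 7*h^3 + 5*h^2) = -3*h^5 + 9*h^4 + 7*h^3 + 7*h^2 - 6*h + 2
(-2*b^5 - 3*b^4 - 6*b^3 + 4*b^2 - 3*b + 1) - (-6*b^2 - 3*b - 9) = -2*b^5 - 3*b^4 - 6*b^3 + 10*b^2 + 10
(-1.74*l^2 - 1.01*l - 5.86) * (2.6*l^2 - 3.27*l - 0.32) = -4.524*l^4 + 3.0638*l^3 - 11.3765*l^2 + 19.4854*l + 1.8752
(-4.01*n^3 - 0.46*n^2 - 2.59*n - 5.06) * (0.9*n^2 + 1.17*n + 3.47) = -3.609*n^5 - 5.1057*n^4 - 16.7839*n^3 - 9.1805*n^2 - 14.9075*n - 17.5582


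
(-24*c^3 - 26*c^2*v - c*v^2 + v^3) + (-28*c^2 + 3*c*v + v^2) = -24*c^3 - 26*c^2*v - 28*c^2 - c*v^2 + 3*c*v + v^3 + v^2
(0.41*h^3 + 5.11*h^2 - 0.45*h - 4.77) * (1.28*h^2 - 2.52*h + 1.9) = 0.5248*h^5 + 5.5076*h^4 - 12.6742*h^3 + 4.7374*h^2 + 11.1654*h - 9.063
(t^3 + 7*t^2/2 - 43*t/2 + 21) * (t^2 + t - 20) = t^5 + 9*t^4/2 - 38*t^3 - 141*t^2/2 + 451*t - 420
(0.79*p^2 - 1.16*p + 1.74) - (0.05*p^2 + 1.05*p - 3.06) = 0.74*p^2 - 2.21*p + 4.8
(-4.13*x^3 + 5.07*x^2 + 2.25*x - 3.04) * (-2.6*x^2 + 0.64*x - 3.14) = 10.738*x^5 - 15.8252*x^4 + 10.363*x^3 - 6.5758*x^2 - 9.0106*x + 9.5456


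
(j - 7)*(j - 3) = j^2 - 10*j + 21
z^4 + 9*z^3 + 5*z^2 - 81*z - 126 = (z - 3)*(z + 2)*(z + 3)*(z + 7)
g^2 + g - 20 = (g - 4)*(g + 5)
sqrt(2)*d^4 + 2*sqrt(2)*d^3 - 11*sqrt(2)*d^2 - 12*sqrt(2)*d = d*(d - 3)*(d + 4)*(sqrt(2)*d + sqrt(2))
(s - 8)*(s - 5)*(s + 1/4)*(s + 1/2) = s^4 - 49*s^3/4 + 243*s^2/8 + 227*s/8 + 5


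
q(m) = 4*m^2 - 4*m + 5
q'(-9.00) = -76.00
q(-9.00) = 365.00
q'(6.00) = 44.00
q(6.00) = 125.00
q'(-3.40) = -31.20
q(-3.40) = 64.84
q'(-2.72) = -25.76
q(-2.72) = 45.47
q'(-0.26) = -6.08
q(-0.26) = 6.31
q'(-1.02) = -12.16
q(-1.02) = 13.24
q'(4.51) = 32.08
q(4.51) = 68.32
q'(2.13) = 13.04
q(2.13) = 14.63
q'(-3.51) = -32.08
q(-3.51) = 68.32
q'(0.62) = 0.96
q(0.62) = 4.06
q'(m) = 8*m - 4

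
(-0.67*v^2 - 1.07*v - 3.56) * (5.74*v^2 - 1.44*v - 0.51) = -3.8458*v^4 - 5.177*v^3 - 18.5519*v^2 + 5.6721*v + 1.8156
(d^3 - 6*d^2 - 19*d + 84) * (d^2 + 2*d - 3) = d^5 - 4*d^4 - 34*d^3 + 64*d^2 + 225*d - 252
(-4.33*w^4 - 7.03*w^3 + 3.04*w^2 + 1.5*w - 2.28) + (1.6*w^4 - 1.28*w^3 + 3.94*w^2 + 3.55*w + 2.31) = -2.73*w^4 - 8.31*w^3 + 6.98*w^2 + 5.05*w + 0.0300000000000002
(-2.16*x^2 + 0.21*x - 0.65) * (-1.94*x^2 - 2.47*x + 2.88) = 4.1904*x^4 + 4.9278*x^3 - 5.4785*x^2 + 2.2103*x - 1.872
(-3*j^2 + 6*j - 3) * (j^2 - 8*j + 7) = -3*j^4 + 30*j^3 - 72*j^2 + 66*j - 21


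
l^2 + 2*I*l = l*(l + 2*I)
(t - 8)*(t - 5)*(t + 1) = t^3 - 12*t^2 + 27*t + 40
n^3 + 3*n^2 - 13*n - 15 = (n - 3)*(n + 1)*(n + 5)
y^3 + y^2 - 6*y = y*(y - 2)*(y + 3)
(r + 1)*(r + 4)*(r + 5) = r^3 + 10*r^2 + 29*r + 20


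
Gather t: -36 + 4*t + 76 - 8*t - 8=32 - 4*t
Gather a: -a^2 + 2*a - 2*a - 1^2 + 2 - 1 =-a^2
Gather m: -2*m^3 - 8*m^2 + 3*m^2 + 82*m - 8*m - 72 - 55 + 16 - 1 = -2*m^3 - 5*m^2 + 74*m - 112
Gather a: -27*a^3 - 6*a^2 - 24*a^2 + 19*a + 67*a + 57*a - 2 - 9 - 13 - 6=-27*a^3 - 30*a^2 + 143*a - 30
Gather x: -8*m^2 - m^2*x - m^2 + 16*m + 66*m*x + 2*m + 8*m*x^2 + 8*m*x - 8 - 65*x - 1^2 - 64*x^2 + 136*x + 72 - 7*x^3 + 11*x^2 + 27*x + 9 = -9*m^2 + 18*m - 7*x^3 + x^2*(8*m - 53) + x*(-m^2 + 74*m + 98) + 72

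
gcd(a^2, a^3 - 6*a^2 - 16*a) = a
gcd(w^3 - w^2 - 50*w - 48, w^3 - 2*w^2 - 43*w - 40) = w^2 - 7*w - 8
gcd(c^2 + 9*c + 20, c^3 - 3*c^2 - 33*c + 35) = c + 5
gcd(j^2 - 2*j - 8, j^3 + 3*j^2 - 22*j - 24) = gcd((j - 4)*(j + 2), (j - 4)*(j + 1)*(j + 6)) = j - 4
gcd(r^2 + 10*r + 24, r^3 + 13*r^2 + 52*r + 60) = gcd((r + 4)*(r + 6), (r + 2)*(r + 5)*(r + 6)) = r + 6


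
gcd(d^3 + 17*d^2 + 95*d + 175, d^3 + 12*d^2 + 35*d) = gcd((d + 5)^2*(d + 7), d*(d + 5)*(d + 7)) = d^2 + 12*d + 35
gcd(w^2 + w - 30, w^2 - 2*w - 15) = w - 5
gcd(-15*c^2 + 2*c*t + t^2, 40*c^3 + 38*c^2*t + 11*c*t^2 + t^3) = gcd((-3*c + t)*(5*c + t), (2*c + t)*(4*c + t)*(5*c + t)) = 5*c + t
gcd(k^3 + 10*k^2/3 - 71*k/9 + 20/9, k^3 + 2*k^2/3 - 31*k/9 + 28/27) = k^2 - 5*k/3 + 4/9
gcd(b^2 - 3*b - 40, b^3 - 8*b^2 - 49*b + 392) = b - 8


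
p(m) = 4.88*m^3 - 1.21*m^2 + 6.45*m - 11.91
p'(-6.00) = 548.01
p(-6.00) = -1148.25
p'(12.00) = 2085.57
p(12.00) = 8323.89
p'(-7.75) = 904.52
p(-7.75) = -2406.14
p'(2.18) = 70.75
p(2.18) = 46.96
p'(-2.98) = 143.67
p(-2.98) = -171.02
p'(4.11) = 243.80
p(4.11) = 332.96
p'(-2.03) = 71.69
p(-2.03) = -70.81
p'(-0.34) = 8.97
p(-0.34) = -14.43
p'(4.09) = 241.45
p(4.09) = 328.11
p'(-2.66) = 116.47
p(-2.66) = -129.48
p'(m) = 14.64*m^2 - 2.42*m + 6.45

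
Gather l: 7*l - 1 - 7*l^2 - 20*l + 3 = -7*l^2 - 13*l + 2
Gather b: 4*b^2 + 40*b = 4*b^2 + 40*b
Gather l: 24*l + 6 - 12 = 24*l - 6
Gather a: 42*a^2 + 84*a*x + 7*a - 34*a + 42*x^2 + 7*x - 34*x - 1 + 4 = 42*a^2 + a*(84*x - 27) + 42*x^2 - 27*x + 3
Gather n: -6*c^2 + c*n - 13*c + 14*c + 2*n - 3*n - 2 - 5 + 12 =-6*c^2 + c + n*(c - 1) + 5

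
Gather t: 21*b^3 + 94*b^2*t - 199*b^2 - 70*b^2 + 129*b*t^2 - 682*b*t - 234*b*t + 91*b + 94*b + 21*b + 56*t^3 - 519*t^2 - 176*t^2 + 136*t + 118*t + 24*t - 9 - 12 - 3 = 21*b^3 - 269*b^2 + 206*b + 56*t^3 + t^2*(129*b - 695) + t*(94*b^2 - 916*b + 278) - 24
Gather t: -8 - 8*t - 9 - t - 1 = -9*t - 18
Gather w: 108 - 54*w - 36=72 - 54*w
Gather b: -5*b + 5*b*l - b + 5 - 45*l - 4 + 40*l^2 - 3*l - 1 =b*(5*l - 6) + 40*l^2 - 48*l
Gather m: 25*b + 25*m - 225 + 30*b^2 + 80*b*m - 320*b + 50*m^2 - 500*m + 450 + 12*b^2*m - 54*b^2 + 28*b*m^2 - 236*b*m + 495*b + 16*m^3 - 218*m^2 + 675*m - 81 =-24*b^2 + 200*b + 16*m^3 + m^2*(28*b - 168) + m*(12*b^2 - 156*b + 200) + 144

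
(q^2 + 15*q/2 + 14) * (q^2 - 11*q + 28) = q^4 - 7*q^3/2 - 81*q^2/2 + 56*q + 392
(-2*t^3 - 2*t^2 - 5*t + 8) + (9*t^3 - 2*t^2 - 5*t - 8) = 7*t^3 - 4*t^2 - 10*t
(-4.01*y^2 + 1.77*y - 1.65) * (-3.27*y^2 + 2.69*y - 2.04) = 13.1127*y^4 - 16.5748*y^3 + 18.3372*y^2 - 8.0493*y + 3.366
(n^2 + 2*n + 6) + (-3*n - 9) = n^2 - n - 3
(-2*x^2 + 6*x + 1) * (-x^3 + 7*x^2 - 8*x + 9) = 2*x^5 - 20*x^4 + 57*x^3 - 59*x^2 + 46*x + 9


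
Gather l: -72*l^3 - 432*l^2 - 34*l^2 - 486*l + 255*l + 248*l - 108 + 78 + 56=-72*l^3 - 466*l^2 + 17*l + 26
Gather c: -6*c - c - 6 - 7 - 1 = -7*c - 14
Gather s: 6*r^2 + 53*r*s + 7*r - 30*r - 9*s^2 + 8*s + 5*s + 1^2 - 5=6*r^2 - 23*r - 9*s^2 + s*(53*r + 13) - 4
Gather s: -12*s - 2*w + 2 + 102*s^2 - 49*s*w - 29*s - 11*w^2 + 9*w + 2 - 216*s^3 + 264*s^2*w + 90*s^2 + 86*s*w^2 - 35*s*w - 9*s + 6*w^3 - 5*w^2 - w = -216*s^3 + s^2*(264*w + 192) + s*(86*w^2 - 84*w - 50) + 6*w^3 - 16*w^2 + 6*w + 4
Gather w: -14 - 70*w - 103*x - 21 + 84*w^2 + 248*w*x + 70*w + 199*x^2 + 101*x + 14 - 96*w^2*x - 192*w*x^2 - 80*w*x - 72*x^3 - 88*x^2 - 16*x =w^2*(84 - 96*x) + w*(-192*x^2 + 168*x) - 72*x^3 + 111*x^2 - 18*x - 21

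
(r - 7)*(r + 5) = r^2 - 2*r - 35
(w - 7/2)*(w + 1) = w^2 - 5*w/2 - 7/2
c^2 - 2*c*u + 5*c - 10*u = (c + 5)*(c - 2*u)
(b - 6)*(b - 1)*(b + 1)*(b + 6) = b^4 - 37*b^2 + 36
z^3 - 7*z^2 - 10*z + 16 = (z - 8)*(z - 1)*(z + 2)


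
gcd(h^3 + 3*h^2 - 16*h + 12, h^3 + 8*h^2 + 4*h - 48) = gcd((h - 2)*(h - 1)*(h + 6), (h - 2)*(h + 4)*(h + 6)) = h^2 + 4*h - 12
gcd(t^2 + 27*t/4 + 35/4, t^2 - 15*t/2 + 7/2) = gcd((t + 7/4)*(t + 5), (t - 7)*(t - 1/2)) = 1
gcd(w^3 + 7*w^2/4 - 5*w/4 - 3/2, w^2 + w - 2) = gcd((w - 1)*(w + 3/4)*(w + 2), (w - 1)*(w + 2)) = w^2 + w - 2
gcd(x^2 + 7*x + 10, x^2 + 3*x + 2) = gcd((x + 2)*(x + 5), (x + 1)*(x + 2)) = x + 2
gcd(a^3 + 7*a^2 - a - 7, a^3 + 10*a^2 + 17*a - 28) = a^2 + 6*a - 7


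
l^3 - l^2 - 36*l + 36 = (l - 6)*(l - 1)*(l + 6)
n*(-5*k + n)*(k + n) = -5*k^2*n - 4*k*n^2 + n^3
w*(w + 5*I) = w^2 + 5*I*w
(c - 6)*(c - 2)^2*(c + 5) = c^4 - 5*c^3 - 22*c^2 + 116*c - 120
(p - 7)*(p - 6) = p^2 - 13*p + 42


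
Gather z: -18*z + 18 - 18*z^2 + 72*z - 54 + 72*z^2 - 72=54*z^2 + 54*z - 108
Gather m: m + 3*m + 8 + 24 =4*m + 32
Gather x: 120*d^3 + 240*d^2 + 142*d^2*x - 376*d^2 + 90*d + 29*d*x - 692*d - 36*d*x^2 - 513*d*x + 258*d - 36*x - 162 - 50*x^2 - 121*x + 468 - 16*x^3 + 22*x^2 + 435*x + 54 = 120*d^3 - 136*d^2 - 344*d - 16*x^3 + x^2*(-36*d - 28) + x*(142*d^2 - 484*d + 278) + 360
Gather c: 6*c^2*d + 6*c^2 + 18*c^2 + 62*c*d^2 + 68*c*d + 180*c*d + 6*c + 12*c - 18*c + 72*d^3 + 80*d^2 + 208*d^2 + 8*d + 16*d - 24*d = c^2*(6*d + 24) + c*(62*d^2 + 248*d) + 72*d^3 + 288*d^2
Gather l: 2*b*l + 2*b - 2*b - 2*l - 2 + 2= l*(2*b - 2)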